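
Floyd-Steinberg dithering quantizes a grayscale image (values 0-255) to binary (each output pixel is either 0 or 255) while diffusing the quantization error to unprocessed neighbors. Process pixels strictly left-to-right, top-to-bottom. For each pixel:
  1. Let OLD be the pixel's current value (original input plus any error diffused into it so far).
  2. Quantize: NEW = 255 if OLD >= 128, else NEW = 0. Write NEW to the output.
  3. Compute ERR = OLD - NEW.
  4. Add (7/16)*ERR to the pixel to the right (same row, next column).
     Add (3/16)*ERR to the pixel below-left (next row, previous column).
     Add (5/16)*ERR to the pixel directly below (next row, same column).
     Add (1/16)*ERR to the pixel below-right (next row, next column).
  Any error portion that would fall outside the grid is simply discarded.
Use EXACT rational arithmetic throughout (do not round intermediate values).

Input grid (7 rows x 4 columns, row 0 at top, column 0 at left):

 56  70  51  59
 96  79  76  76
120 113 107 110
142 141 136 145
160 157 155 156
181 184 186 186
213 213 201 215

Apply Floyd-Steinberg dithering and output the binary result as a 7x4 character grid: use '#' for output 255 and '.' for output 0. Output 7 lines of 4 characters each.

Answer: ....
#.#.
.#.#
#.#.
#.##
##.#
####

Derivation:
(0,0): OLD=56 → NEW=0, ERR=56
(0,1): OLD=189/2 → NEW=0, ERR=189/2
(0,2): OLD=2955/32 → NEW=0, ERR=2955/32
(0,3): OLD=50893/512 → NEW=0, ERR=50893/512
(1,0): OLD=4199/32 → NEW=255, ERR=-3961/32
(1,1): OLD=19249/256 → NEW=0, ERR=19249/256
(1,2): OLD=1329541/8192 → NEW=255, ERR=-759419/8192
(1,3): OLD=9473459/131072 → NEW=0, ERR=9473459/131072
(2,0): OLD=390827/4096 → NEW=0, ERR=390827/4096
(2,1): OLD=20070281/131072 → NEW=255, ERR=-13353079/131072
(2,2): OLD=13555757/262144 → NEW=0, ERR=13555757/262144
(2,3): OLD=626696921/4194304 → NEW=255, ERR=-442850599/4194304
(3,0): OLD=320268667/2097152 → NEW=255, ERR=-214505093/2097152
(3,1): OLD=2686834533/33554432 → NEW=0, ERR=2686834533/33554432
(3,2): OLD=86451167643/536870912 → NEW=255, ERR=-50450914917/536870912
(3,3): OLD=636721918397/8589934592 → NEW=0, ERR=636721918397/8589934592
(4,0): OLD=76799442079/536870912 → NEW=255, ERR=-60102640481/536870912
(4,1): OLD=468290980829/4294967296 → NEW=0, ERR=468290980829/4294967296
(4,2): OLD=26421033722045/137438953472 → NEW=255, ERR=-8625899413315/137438953472
(4,3): OLD=320688651225915/2199023255552 → NEW=255, ERR=-240062278939845/2199023255552
(5,0): OLD=11438992612463/68719476736 → NEW=255, ERR=-6084473955217/68719476736
(5,1): OLD=353100226378089/2199023255552 → NEW=255, ERR=-207650703787671/2199023255552
(5,2): OLD=122507639822149/1099511627776 → NEW=0, ERR=122507639822149/1099511627776
(5,3): OLD=6921074380720573/35184372088832 → NEW=255, ERR=-2050940501931587/35184372088832
(6,0): OLD=5897803310723483/35184372088832 → NEW=255, ERR=-3074211571928677/35184372088832
(6,1): OLD=90422285530080237/562949953421312 → NEW=255, ERR=-53129952592354323/562949953421312
(6,2): OLD=1600553215738800619/9007199254740992 → NEW=255, ERR=-696282594220152341/9007199254740992
(6,3): OLD=24489166019718559341/144115188075855872 → NEW=255, ERR=-12260206939624688019/144115188075855872
Row 0: ....
Row 1: #.#.
Row 2: .#.#
Row 3: #.#.
Row 4: #.##
Row 5: ##.#
Row 6: ####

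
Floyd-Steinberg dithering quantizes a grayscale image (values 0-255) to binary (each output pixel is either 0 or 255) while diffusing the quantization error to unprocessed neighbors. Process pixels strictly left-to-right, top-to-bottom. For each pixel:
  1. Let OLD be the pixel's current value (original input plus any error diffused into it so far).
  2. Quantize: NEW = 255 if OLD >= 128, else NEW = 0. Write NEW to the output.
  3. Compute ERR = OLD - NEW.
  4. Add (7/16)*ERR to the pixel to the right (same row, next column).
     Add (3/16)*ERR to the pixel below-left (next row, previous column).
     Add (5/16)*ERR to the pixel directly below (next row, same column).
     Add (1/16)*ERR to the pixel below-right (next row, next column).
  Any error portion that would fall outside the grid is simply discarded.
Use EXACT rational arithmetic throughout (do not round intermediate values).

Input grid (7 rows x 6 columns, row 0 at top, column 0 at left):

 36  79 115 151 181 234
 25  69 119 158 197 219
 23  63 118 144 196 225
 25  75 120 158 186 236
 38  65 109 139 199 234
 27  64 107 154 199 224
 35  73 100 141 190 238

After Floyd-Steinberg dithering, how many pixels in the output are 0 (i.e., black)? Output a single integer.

(0,0): OLD=36 → NEW=0, ERR=36
(0,1): OLD=379/4 → NEW=0, ERR=379/4
(0,2): OLD=10013/64 → NEW=255, ERR=-6307/64
(0,3): OLD=110475/1024 → NEW=0, ERR=110475/1024
(0,4): OLD=3738829/16384 → NEW=255, ERR=-439091/16384
(0,5): OLD=58268059/262144 → NEW=255, ERR=-8578661/262144
(1,0): OLD=3457/64 → NEW=0, ERR=3457/64
(1,1): OLD=54279/512 → NEW=0, ERR=54279/512
(1,2): OLD=2633491/16384 → NEW=255, ERR=-1544429/16384
(1,3): OLD=9128471/65536 → NEW=255, ERR=-7583209/65536
(1,4): OLD=581366373/4194304 → NEW=255, ERR=-488181147/4194304
(1,5): OLD=10480873011/67108864 → NEW=255, ERR=-6631887309/67108864
(2,0): OLD=489533/8192 → NEW=0, ERR=489533/8192
(2,1): OLD=28304879/262144 → NEW=0, ERR=28304879/262144
(2,2): OLD=506300045/4194304 → NEW=0, ERR=506300045/4194304
(2,3): OLD=4460616293/33554432 → NEW=255, ERR=-4095763867/33554432
(2,4): OLD=86397343663/1073741824 → NEW=0, ERR=86397343663/1073741824
(2,5): OLD=3814726613689/17179869184 → NEW=255, ERR=-566140028231/17179869184
(3,0): OLD=268097517/4194304 → NEW=0, ERR=268097517/4194304
(3,1): OLD=5471889385/33554432 → NEW=255, ERR=-3084490775/33554432
(3,2): OLD=27210404363/268435456 → NEW=0, ERR=27210404363/268435456
(3,3): OLD=3209793277025/17179869184 → NEW=255, ERR=-1171073364895/17179869184
(3,4): OLD=23023056722881/137438953472 → NEW=255, ERR=-12023876412479/137438953472
(3,5): OLD=423215612282543/2199023255552 → NEW=255, ERR=-137535317883217/2199023255552
(4,0): OLD=21871523011/536870912 → NEW=0, ERR=21871523011/536870912
(4,1): OLD=662266055911/8589934592 → NEW=0, ERR=662266055911/8589934592
(4,2): OLD=42848266664325/274877906944 → NEW=255, ERR=-27245599606395/274877906944
(4,3): OLD=282643594199929/4398046511104 → NEW=0, ERR=282643594199929/4398046511104
(4,4): OLD=12933058336045577/70368744177664 → NEW=255, ERR=-5010971429258743/70368744177664
(4,5): OLD=200221902611858847/1125899906842624 → NEW=255, ERR=-86882573633010273/1125899906842624
(5,0): OLD=7447371752357/137438953472 → NEW=0, ERR=7447371752357/137438953472
(5,1): OLD=421162171151861/4398046511104 → NEW=0, ERR=421162171151861/4398046511104
(5,2): OLD=4742476929893847/35184372088832 → NEW=255, ERR=-4229537952758313/35184372088832
(5,3): OLD=114778754064128685/1125899906842624 → NEW=0, ERR=114778754064128685/1125899906842624
(5,4): OLD=474893488338908397/2251799813685248 → NEW=255, ERR=-99315464150829843/2251799813685248
(5,5): OLD=6346065461125737425/36028797018963968 → NEW=255, ERR=-2841277778710074415/36028797018963968
(6,0): OLD=4917972040050943/70368744177664 → NEW=0, ERR=4917972040050943/70368744177664
(6,1): OLD=128745297792673939/1125899906842624 → NEW=0, ERR=128745297792673939/1125899906842624
(6,2): OLD=619521160265712091/4503599627370496 → NEW=255, ERR=-528896744713764389/4503599627370496
(6,3): OLD=7616144984776018831/72057594037927936 → NEW=0, ERR=7616144984776018831/72057594037927936
(6,4): OLD=246775800092444071727/1152921504606846976 → NEW=255, ERR=-47219183582301907153/1152921504606846976
(6,5): OLD=3554336842227923148521/18446744073709551616 → NEW=255, ERR=-1149582896568012513559/18446744073709551616
Output grid:
  Row 0: ..#.##  (3 black, running=3)
  Row 1: ..####  (2 black, running=5)
  Row 2: ...#.#  (4 black, running=9)
  Row 3: .#.###  (2 black, running=11)
  Row 4: ..#.##  (3 black, running=14)
  Row 5: ..#.##  (3 black, running=17)
  Row 6: ..#.##  (3 black, running=20)

Answer: 20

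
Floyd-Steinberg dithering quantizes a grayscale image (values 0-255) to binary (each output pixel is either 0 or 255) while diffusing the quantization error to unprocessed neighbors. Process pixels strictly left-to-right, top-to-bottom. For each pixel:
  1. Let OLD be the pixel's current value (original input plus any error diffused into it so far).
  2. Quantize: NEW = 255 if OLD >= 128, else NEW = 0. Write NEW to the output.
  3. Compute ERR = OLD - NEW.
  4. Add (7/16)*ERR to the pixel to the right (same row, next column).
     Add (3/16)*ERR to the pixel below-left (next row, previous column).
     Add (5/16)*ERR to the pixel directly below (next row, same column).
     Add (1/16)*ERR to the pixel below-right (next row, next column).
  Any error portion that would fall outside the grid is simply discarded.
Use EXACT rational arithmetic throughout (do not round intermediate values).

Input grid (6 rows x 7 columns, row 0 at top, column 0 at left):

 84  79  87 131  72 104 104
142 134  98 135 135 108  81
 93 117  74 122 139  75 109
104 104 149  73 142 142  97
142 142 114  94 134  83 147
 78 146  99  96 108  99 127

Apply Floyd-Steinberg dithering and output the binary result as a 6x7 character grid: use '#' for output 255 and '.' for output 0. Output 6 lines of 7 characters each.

(0,0): OLD=84 → NEW=0, ERR=84
(0,1): OLD=463/4 → NEW=0, ERR=463/4
(0,2): OLD=8809/64 → NEW=255, ERR=-7511/64
(0,3): OLD=81567/1024 → NEW=0, ERR=81567/1024
(0,4): OLD=1750617/16384 → NEW=0, ERR=1750617/16384
(0,5): OLD=39517295/262144 → NEW=255, ERR=-27329425/262144
(0,6): OLD=244901641/4194304 → NEW=0, ERR=244901641/4194304
(1,0): OLD=12157/64 → NEW=255, ERR=-4163/64
(1,1): OLD=63979/512 → NEW=0, ERR=63979/512
(1,2): OLD=2263687/16384 → NEW=255, ERR=-1914233/16384
(1,3): OLD=7961051/65536 → NEW=0, ERR=7961051/65536
(1,4): OLD=868082705/4194304 → NEW=255, ERR=-201464815/4194304
(1,5): OLD=2417006241/33554432 → NEW=0, ERR=2417006241/33554432
(1,6): OLD=66703486799/536870912 → NEW=0, ERR=66703486799/536870912
(2,0): OLD=787273/8192 → NEW=0, ERR=787273/8192
(2,1): OLD=45120883/262144 → NEW=255, ERR=-21725837/262144
(2,2): OLD=133448857/4194304 → NEW=0, ERR=133448857/4194304
(2,3): OLD=5287260817/33554432 → NEW=255, ERR=-3269119343/33554432
(2,4): OLD=27504852801/268435456 → NEW=0, ERR=27504852801/268435456
(2,5): OLD=1396996496971/8589934592 → NEW=255, ERR=-793436823989/8589934592
(2,6): OLD=15381820702141/137438953472 → NEW=0, ERR=15381820702141/137438953472
(3,0): OLD=496993785/4194304 → NEW=0, ERR=496993785/4194304
(3,1): OLD=4761820869/33554432 → NEW=255, ERR=-3794559291/33554432
(3,2): OLD=23090769983/268435456 → NEW=0, ERR=23090769983/268435456
(3,3): OLD=108864628505/1073741824 → NEW=0, ERR=108864628505/1073741824
(3,4): OLD=26796322013689/137438953472 → NEW=255, ERR=-8250611121671/137438953472
(3,5): OLD=125630012629051/1099511627776 → NEW=0, ERR=125630012629051/1099511627776
(3,6): OLD=3099565049326757/17592186044416 → NEW=255, ERR=-1386442391999323/17592186044416
(4,0): OLD=84731743031/536870912 → NEW=255, ERR=-52170339529/536870912
(4,1): OLD=753173416459/8589934592 → NEW=0, ERR=753173416459/8589934592
(4,2): OLD=26276121713925/137438953472 → NEW=255, ERR=-8770811421435/137438953472
(4,3): OLD=101028254590663/1099511627776 → NEW=0, ERR=101028254590663/1099511627776
(4,4): OLD=1611446842347909/8796093022208 → NEW=255, ERR=-631556878315131/8796093022208
(4,5): OLD=19355622381324837/281474976710656 → NEW=0, ERR=19355622381324837/281474976710656
(4,6): OLD=718764393765827987/4503599627370496 → NEW=255, ERR=-429653511213648493/4503599627370496
(5,0): OLD=8806131457873/137438953472 → NEW=0, ERR=8806131457873/137438953472
(5,1): OLD=201643073824347/1099511627776 → NEW=255, ERR=-78732391258533/1099511627776
(5,2): OLD=619579091904397/8796093022208 → NEW=0, ERR=619579091904397/8796093022208
(5,3): OLD=9716490071575777/70368744177664 → NEW=255, ERR=-8227539693728543/70368744177664
(5,4): OLD=238898648120377643/4503599627370496 → NEW=0, ERR=238898648120377643/4503599627370496
(5,5): OLD=4371062240882601787/36028797018963968 → NEW=0, ERR=4371062240882601787/36028797018963968
(5,6): OLD=89099330444976634901/576460752303423488 → NEW=255, ERR=-57898161392396354539/576460752303423488
Row 0: ..#..#.
Row 1: #.#.#..
Row 2: .#.#.#.
Row 3: .#..#.#
Row 4: #.#.#.#
Row 5: .#.#..#

Answer: ..#..#.
#.#.#..
.#.#.#.
.#..#.#
#.#.#.#
.#.#..#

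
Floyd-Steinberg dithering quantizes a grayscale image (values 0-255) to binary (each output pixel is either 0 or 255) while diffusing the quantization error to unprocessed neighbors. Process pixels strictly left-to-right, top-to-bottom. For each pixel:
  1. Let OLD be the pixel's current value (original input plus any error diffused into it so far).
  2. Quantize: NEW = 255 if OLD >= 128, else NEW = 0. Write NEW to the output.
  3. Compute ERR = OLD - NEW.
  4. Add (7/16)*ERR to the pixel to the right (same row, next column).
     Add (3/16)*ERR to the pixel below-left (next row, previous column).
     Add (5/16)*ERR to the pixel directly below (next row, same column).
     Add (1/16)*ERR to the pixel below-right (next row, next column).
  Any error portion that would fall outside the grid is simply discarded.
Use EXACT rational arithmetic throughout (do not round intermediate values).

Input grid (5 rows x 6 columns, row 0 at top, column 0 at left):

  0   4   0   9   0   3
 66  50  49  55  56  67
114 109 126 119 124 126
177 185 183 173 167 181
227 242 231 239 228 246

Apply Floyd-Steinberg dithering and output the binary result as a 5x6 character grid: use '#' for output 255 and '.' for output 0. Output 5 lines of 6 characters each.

Answer: ......
......
#.###.
##.#.#
######

Derivation:
(0,0): OLD=0 → NEW=0, ERR=0
(0,1): OLD=4 → NEW=0, ERR=4
(0,2): OLD=7/4 → NEW=0, ERR=7/4
(0,3): OLD=625/64 → NEW=0, ERR=625/64
(0,4): OLD=4375/1024 → NEW=0, ERR=4375/1024
(0,5): OLD=79777/16384 → NEW=0, ERR=79777/16384
(1,0): OLD=267/4 → NEW=0, ERR=267/4
(1,1): OLD=2585/32 → NEW=0, ERR=2585/32
(1,2): OLD=89057/1024 → NEW=0, ERR=89057/1024
(1,3): OLD=397359/4096 → NEW=0, ERR=397359/4096
(1,4): OLD=26555447/262144 → NEW=0, ERR=26555447/262144
(1,5): OLD=474408657/4194304 → NEW=0, ERR=474408657/4194304
(2,0): OLD=76803/512 → NEW=255, ERR=-53757/512
(2,1): OLD=1782381/16384 → NEW=0, ERR=1782381/16384
(2,2): OLD=58723199/262144 → NEW=255, ERR=-8123521/262144
(2,3): OLD=335938671/2097152 → NEW=255, ERR=-198835089/2097152
(2,4): OLD=9492365237/67108864 → NEW=255, ERR=-7620395083/67108864
(2,5): OLD=126699591235/1073741824 → NEW=0, ERR=126699591235/1073741824
(3,0): OLD=43145511/262144 → NEW=255, ERR=-23701209/262144
(3,1): OLD=350367055/2097152 → NEW=255, ERR=-184406705/2097152
(3,2): OLD=2078156391/16777216 → NEW=0, ERR=2078156391/16777216
(3,3): OLD=187191293635/1073741824 → NEW=255, ERR=-86612871485/1073741824
(3,4): OLD=965705827415/8589934592 → NEW=0, ERR=965705827415/8589934592
(3,5): OLD=35728964449113/137438953472 → NEW=255, ERR=682031313753/137438953472
(4,0): OLD=6115587589/33554432 → NEW=255, ERR=-2440792571/33554432
(4,1): OLD=107519859901/536870912 → NEW=255, ERR=-29382222659/536870912
(4,2): OLD=3867953861983/17179869184 → NEW=255, ERR=-512912779937/17179869184
(4,3): OLD=63098667690131/274877906944 → NEW=255, ERR=-6995198580589/274877906944
(4,4): OLD=1090220439636347/4398046511104 → NEW=255, ERR=-31281420695173/4398046511104
(4,5): OLD=17695307516676093/70368744177664 → NEW=255, ERR=-248722248628227/70368744177664
Row 0: ......
Row 1: ......
Row 2: #.###.
Row 3: ##.#.#
Row 4: ######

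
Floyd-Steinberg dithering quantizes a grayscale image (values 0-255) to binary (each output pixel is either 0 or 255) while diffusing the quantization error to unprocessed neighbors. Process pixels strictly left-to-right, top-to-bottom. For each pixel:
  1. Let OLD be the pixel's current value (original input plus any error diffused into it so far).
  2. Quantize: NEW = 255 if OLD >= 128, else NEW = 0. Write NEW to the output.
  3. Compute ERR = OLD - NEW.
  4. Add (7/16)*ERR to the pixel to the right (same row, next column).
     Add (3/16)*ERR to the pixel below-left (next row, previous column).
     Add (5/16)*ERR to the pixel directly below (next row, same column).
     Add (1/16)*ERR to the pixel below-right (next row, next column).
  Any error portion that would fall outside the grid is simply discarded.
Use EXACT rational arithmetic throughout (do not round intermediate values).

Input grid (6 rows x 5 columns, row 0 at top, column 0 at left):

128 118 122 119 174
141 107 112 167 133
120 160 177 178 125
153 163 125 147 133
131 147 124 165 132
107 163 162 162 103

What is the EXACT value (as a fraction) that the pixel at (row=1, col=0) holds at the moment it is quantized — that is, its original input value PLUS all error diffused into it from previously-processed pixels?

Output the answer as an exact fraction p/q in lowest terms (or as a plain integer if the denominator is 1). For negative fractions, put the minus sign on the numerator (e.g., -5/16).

(0,0): OLD=128 → NEW=255, ERR=-127
(0,1): OLD=999/16 → NEW=0, ERR=999/16
(0,2): OLD=38225/256 → NEW=255, ERR=-27055/256
(0,3): OLD=298039/4096 → NEW=0, ERR=298039/4096
(0,4): OLD=13489537/65536 → NEW=255, ERR=-3222143/65536
(1,0): OLD=28933/256 → NEW=0, ERR=28933/256
Target (1,0): original=141, with diffused error = 28933/256

Answer: 28933/256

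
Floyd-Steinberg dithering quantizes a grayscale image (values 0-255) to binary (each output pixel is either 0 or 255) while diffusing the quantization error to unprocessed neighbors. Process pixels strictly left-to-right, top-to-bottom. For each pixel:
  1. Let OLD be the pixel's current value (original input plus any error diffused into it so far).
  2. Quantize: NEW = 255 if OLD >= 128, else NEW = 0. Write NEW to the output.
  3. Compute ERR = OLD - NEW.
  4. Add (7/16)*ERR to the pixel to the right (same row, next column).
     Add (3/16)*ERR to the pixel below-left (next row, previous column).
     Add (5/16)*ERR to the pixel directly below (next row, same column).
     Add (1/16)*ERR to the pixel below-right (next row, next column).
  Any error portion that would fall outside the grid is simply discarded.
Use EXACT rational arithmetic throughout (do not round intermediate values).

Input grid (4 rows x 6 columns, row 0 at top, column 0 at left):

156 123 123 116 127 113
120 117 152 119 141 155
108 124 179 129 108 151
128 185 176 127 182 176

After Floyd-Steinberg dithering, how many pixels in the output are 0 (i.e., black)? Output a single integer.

Answer: 11

Derivation:
(0,0): OLD=156 → NEW=255, ERR=-99
(0,1): OLD=1275/16 → NEW=0, ERR=1275/16
(0,2): OLD=40413/256 → NEW=255, ERR=-24867/256
(0,3): OLD=301067/4096 → NEW=0, ERR=301067/4096
(0,4): OLD=10430541/65536 → NEW=255, ERR=-6281139/65536
(0,5): OLD=74521115/1048576 → NEW=0, ERR=74521115/1048576
(1,0): OLD=26625/256 → NEW=0, ERR=26625/256
(1,1): OLD=333831/2048 → NEW=255, ERR=-188409/2048
(1,2): OLD=6563987/65536 → NEW=0, ERR=6563987/65536
(1,3): OLD=42401111/262144 → NEW=255, ERR=-24445609/262144
(1,4): OLD=1479255781/16777216 → NEW=0, ERR=1479255781/16777216
(1,5): OLD=56316003763/268435456 → NEW=255, ERR=-12135037517/268435456
(2,0): OLD=4038717/32768 → NEW=0, ERR=4038717/32768
(2,1): OLD=182927983/1048576 → NEW=255, ERR=-84458897/1048576
(2,2): OLD=2547215629/16777216 → NEW=255, ERR=-1730974451/16777216
(2,3): OLD=10403452901/134217728 → NEW=0, ERR=10403452901/134217728
(2,4): OLD=666407854895/4294967296 → NEW=255, ERR=-428808805585/4294967296
(2,5): OLD=6782865826617/68719476736 → NEW=0, ERR=6782865826617/68719476736
(3,0): OLD=2540301677/16777216 → NEW=255, ERR=-1737888403/16777216
(3,1): OLD=13806764265/134217728 → NEW=0, ERR=13806764265/134217728
(3,2): OLD=212882556875/1073741824 → NEW=255, ERR=-60921608245/1073741824
(3,3): OLD=6956565102561/68719476736 → NEW=0, ERR=6956565102561/68719476736
(3,4): OLD=120088766445761/549755813888 → NEW=255, ERR=-20098966095679/549755813888
(3,5): OLD=1623846715188655/8796093022208 → NEW=255, ERR=-619157005474385/8796093022208
Output grid:
  Row 0: #.#.#.  (3 black, running=3)
  Row 1: .#.#.#  (3 black, running=6)
  Row 2: .##.#.  (3 black, running=9)
  Row 3: #.#.##  (2 black, running=11)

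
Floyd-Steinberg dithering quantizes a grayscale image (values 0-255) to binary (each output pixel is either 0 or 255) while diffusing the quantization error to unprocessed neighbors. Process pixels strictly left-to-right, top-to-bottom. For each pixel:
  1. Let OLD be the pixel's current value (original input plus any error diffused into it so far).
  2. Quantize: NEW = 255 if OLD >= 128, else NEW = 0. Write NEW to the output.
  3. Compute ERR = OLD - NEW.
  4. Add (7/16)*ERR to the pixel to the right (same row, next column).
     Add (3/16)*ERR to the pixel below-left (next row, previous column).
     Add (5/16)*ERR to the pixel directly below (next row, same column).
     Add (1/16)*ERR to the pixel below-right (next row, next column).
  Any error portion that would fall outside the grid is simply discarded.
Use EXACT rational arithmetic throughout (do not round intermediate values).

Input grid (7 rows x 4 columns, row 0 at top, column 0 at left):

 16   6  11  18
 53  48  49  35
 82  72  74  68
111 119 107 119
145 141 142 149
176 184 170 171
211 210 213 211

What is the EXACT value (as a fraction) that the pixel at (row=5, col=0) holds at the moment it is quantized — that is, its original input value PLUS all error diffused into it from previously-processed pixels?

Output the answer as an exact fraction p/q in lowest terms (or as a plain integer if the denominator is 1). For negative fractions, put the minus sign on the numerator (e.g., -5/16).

Answer: 6844922899919/34359738368

Derivation:
(0,0): OLD=16 → NEW=0, ERR=16
(0,1): OLD=13 → NEW=0, ERR=13
(0,2): OLD=267/16 → NEW=0, ERR=267/16
(0,3): OLD=6477/256 → NEW=0, ERR=6477/256
(1,0): OLD=967/16 → NEW=0, ERR=967/16
(1,1): OLD=10577/128 → NEW=0, ERR=10577/128
(1,2): OLD=392901/4096 → NEW=0, ERR=392901/4096
(1,3): OLD=5630579/65536 → NEW=0, ERR=5630579/65536
(2,0): OLD=238347/2048 → NEW=0, ERR=238347/2048
(2,1): OLD=11174025/65536 → NEW=255, ERR=-5537655/65536
(2,2): OLD=11571285/131072 → NEW=0, ERR=11571285/131072
(2,3): OLD=292483953/2097152 → NEW=255, ERR=-242289807/2097152
(3,0): OLD=137914491/1048576 → NEW=255, ERR=-129472389/1048576
(3,1): OLD=1046914085/16777216 → NEW=0, ERR=1046914085/16777216
(3,2): OLD=36224019739/268435456 → NEW=255, ERR=-32227021541/268435456
(3,3): OLD=154144472637/4294967296 → NEW=0, ERR=154144472637/4294967296
(4,0): OLD=31706092255/268435456 → NEW=0, ERR=31706092255/268435456
(4,1): OLD=390730082557/2147483648 → NEW=255, ERR=-156878247683/2147483648
(4,2): OLD=5714151929341/68719476736 → NEW=0, ERR=5714151929341/68719476736
(4,3): OLD=207907736340475/1099511627776 → NEW=255, ERR=-72467728742405/1099511627776
(5,0): OLD=6844922899919/34359738368 → NEW=255, ERR=-1916810383921/34359738368
Target (5,0): original=176, with diffused error = 6844922899919/34359738368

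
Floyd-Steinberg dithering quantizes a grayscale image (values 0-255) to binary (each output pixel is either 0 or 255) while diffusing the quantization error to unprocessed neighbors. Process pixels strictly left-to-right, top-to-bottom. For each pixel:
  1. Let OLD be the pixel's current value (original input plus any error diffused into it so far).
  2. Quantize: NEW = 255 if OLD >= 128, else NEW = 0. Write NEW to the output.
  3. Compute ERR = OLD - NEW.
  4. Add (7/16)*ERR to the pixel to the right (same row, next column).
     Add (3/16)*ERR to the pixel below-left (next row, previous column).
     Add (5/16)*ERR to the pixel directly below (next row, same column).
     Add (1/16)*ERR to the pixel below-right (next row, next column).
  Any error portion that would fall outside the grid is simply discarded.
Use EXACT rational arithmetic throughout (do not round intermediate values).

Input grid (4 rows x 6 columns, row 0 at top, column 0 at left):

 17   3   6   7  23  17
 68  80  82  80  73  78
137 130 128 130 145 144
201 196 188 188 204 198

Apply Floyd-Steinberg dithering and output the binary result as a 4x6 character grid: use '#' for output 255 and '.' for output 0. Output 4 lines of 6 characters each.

Answer: ......
..#..#
#.#.#.
######

Derivation:
(0,0): OLD=17 → NEW=0, ERR=17
(0,1): OLD=167/16 → NEW=0, ERR=167/16
(0,2): OLD=2705/256 → NEW=0, ERR=2705/256
(0,3): OLD=47607/4096 → NEW=0, ERR=47607/4096
(0,4): OLD=1840577/65536 → NEW=0, ERR=1840577/65536
(0,5): OLD=30709831/1048576 → NEW=0, ERR=30709831/1048576
(1,0): OLD=19269/256 → NEW=0, ERR=19269/256
(1,1): OLD=244195/2048 → NEW=0, ERR=244195/2048
(1,2): OLD=9194655/65536 → NEW=255, ERR=-7517025/65536
(1,3): OLD=10322419/262144 → NEW=0, ERR=10322419/262144
(1,4): OLD=1765327545/16777216 → NEW=0, ERR=1765327545/16777216
(1,5): OLD=36223232575/268435456 → NEW=255, ERR=-32227808705/268435456
(2,0): OLD=5992561/32768 → NEW=255, ERR=-2363279/32768
(2,1): OLD=124681963/1048576 → NEW=0, ERR=124681963/1048576
(2,2): OLD=2667792257/16777216 → NEW=255, ERR=-1610397823/16777216
(2,3): OLD=15149311417/134217728 → NEW=0, ERR=15149311417/134217728
(2,4): OLD=889973552299/4294967296 → NEW=255, ERR=-205243108181/4294967296
(2,5): OLD=6332602047837/68719476736 → NEW=0, ERR=6332602047837/68719476736
(3,0): OLD=3368141665/16777216 → NEW=255, ERR=-910048415/16777216
(3,1): OLD=25088187597/134217728 → NEW=255, ERR=-9137333043/134217728
(3,2): OLD=168378453559/1073741824 → NEW=255, ERR=-105425711561/1073741824
(3,3): OLD=11363240362149/68719476736 → NEW=255, ERR=-6160226205531/68719476736
(3,4): OLD=95756796781061/549755813888 → NEW=255, ERR=-44430935760379/549755813888
(3,5): OLD=1657642832140843/8796093022208 → NEW=255, ERR=-585360888522197/8796093022208
Row 0: ......
Row 1: ..#..#
Row 2: #.#.#.
Row 3: ######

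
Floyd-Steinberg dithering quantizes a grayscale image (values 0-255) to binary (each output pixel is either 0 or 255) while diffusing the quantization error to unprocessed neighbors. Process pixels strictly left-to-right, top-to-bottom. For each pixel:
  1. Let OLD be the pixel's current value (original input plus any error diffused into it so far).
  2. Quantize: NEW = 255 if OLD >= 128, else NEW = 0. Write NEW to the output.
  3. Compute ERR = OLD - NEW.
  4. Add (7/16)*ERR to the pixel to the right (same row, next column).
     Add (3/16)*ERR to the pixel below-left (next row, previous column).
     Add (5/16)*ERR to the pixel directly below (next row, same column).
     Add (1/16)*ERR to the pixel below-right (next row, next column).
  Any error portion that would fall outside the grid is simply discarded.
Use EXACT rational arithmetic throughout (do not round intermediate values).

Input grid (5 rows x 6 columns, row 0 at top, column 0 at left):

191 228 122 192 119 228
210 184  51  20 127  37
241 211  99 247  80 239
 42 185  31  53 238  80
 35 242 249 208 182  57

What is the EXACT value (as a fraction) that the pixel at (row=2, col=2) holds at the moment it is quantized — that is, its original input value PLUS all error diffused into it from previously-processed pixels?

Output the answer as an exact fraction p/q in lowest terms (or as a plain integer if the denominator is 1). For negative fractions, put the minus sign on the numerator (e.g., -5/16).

(0,0): OLD=191 → NEW=255, ERR=-64
(0,1): OLD=200 → NEW=255, ERR=-55
(0,2): OLD=1567/16 → NEW=0, ERR=1567/16
(0,3): OLD=60121/256 → NEW=255, ERR=-5159/256
(0,4): OLD=451311/4096 → NEW=0, ERR=451311/4096
(0,5): OLD=18101385/65536 → NEW=255, ERR=1389705/65536
(1,0): OLD=2875/16 → NEW=255, ERR=-1205/16
(1,1): OLD=18973/128 → NEW=255, ERR=-13667/128
(1,2): OLD=113361/4096 → NEW=0, ERR=113361/4096
(1,3): OLD=861653/16384 → NEW=0, ERR=861653/16384
(1,4): OLD=196248727/1048576 → NEW=255, ERR=-71138153/1048576
(1,5): OLD=349501937/16777216 → NEW=0, ERR=349501937/16777216
(2,0): OLD=404367/2048 → NEW=255, ERR=-117873/2048
(2,1): OLD=10022757/65536 → NEW=255, ERR=-6688923/65536
(2,2): OLD=69397775/1048576 → NEW=0, ERR=69397775/1048576
Target (2,2): original=99, with diffused error = 69397775/1048576

Answer: 69397775/1048576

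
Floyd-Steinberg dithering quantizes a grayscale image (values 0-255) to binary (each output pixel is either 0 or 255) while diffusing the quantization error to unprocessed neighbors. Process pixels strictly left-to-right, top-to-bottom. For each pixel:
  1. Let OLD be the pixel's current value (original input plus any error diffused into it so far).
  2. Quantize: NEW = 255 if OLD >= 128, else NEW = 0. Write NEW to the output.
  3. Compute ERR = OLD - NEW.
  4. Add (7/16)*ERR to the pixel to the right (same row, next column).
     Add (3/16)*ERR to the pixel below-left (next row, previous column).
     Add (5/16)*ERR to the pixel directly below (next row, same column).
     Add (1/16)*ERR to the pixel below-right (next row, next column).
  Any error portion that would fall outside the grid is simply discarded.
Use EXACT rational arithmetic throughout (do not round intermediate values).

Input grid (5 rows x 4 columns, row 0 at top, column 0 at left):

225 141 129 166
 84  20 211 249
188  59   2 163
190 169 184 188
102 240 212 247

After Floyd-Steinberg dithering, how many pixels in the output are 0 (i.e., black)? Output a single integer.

Answer: 7

Derivation:
(0,0): OLD=225 → NEW=255, ERR=-30
(0,1): OLD=1023/8 → NEW=0, ERR=1023/8
(0,2): OLD=23673/128 → NEW=255, ERR=-8967/128
(0,3): OLD=277199/2048 → NEW=255, ERR=-245041/2048
(1,0): OLD=12621/128 → NEW=0, ERR=12621/128
(1,1): OLD=90203/1024 → NEW=0, ERR=90203/1024
(1,2): OLD=6986295/32768 → NEW=255, ERR=-1369545/32768
(1,3): OLD=99062065/524288 → NEW=255, ERR=-34631375/524288
(2,0): OLD=3855641/16384 → NEW=255, ERR=-322279/16384
(2,1): OLD=39975907/524288 → NEW=0, ERR=39975907/524288
(2,2): OLD=16166847/1048576 → NEW=0, ERR=16166847/1048576
(2,3): OLD=2457714947/16777216 → NEW=255, ERR=-1820475133/16777216
(3,0): OLD=1662198601/8388608 → NEW=255, ERR=-476896439/8388608
(3,1): OLD=22765590999/134217728 → NEW=255, ERR=-11459929641/134217728
(3,2): OLD=291806694825/2147483648 → NEW=255, ERR=-255801635415/2147483648
(3,3): OLD=3537024982815/34359738368 → NEW=0, ERR=3537024982815/34359738368
(4,0): OLD=146511828053/2147483648 → NEW=0, ERR=146511828053/2147483648
(4,1): OLD=3732817619391/17179869184 → NEW=255, ERR=-648049022529/17179869184
(4,2): OLD=94688748355999/549755813888 → NEW=255, ERR=-45498984185441/549755813888
(4,3): OLD=2071618867146249/8796093022208 → NEW=255, ERR=-171384853516791/8796093022208
Output grid:
  Row 0: #.##  (1 black, running=1)
  Row 1: ..##  (2 black, running=3)
  Row 2: #..#  (2 black, running=5)
  Row 3: ###.  (1 black, running=6)
  Row 4: .###  (1 black, running=7)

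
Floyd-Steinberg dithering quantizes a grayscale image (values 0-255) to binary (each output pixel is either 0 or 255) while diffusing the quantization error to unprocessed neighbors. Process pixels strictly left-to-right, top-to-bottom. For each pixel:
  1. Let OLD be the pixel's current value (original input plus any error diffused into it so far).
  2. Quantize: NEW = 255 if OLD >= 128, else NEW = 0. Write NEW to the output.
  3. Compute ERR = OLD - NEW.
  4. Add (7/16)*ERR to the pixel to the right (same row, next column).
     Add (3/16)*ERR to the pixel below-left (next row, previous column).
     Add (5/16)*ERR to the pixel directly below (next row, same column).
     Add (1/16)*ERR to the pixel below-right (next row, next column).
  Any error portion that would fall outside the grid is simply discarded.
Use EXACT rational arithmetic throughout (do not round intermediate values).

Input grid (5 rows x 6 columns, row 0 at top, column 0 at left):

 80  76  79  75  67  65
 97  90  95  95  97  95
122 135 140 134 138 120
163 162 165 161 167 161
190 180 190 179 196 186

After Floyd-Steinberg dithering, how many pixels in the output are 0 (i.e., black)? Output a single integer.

Answer: 14

Derivation:
(0,0): OLD=80 → NEW=0, ERR=80
(0,1): OLD=111 → NEW=0, ERR=111
(0,2): OLD=2041/16 → NEW=0, ERR=2041/16
(0,3): OLD=33487/256 → NEW=255, ERR=-31793/256
(0,4): OLD=51881/4096 → NEW=0, ERR=51881/4096
(0,5): OLD=4623007/65536 → NEW=0, ERR=4623007/65536
(1,0): OLD=2285/16 → NEW=255, ERR=-1795/16
(1,1): OLD=13379/128 → NEW=0, ERR=13379/128
(1,2): OLD=672743/4096 → NEW=255, ERR=-371737/4096
(1,3): OLD=439615/16384 → NEW=0, ERR=439615/16384
(1,4): OLD=123901585/1048576 → NEW=0, ERR=123901585/1048576
(1,5): OLD=2844268711/16777216 → NEW=255, ERR=-1433921369/16777216
(2,0): OLD=218193/2048 → NEW=0, ERR=218193/2048
(2,1): OLD=12467971/65536 → NEW=255, ERR=-4243709/65536
(2,2): OLD=99481145/1048576 → NEW=0, ERR=99481145/1048576
(2,3): OLD=1680865921/8388608 → NEW=255, ERR=-458229119/8388608
(2,4): OLD=36689413715/268435456 → NEW=255, ERR=-31761627565/268435456
(2,5): OLD=210069778805/4294967296 → NEW=0, ERR=210069778805/4294967296
(3,0): OLD=193097641/1048576 → NEW=255, ERR=-74289239/1048576
(3,1): OLD=1134272925/8388608 → NEW=255, ERR=-1004822115/8388608
(3,2): OLD=8586767003/67108864 → NEW=0, ERR=8586767003/67108864
(3,3): OLD=788784842125/4294967296 → NEW=255, ERR=-306431818355/4294967296
(3,4): OLD=3592897854357/34359738368 → NEW=0, ERR=3592897854357/34359738368
(3,5): OLD=117998273840347/549755813888 → NEW=255, ERR=-22189458701093/549755813888
(4,0): OLD=19515332415/134217728 → NEW=255, ERR=-14710188225/134217728
(4,1): OLD=245201549291/2147483648 → NEW=0, ERR=245201549291/2147483648
(4,2): OLD=17803523332929/68719476736 → NEW=255, ERR=280056765249/68719476736
(4,3): OLD=204608669797461/1099511627776 → NEW=255, ERR=-75766795285419/1099511627776
(4,4): OLD=3280981256699285/17592186044416 → NEW=255, ERR=-1205026184626795/17592186044416
(4,5): OLD=42208412685050355/281474976710656 → NEW=255, ERR=-29567706376166925/281474976710656
Output grid:
  Row 0: ...#..  (5 black, running=5)
  Row 1: #.#..#  (3 black, running=8)
  Row 2: .#.##.  (3 black, running=11)
  Row 3: ##.#.#  (2 black, running=13)
  Row 4: #.####  (1 black, running=14)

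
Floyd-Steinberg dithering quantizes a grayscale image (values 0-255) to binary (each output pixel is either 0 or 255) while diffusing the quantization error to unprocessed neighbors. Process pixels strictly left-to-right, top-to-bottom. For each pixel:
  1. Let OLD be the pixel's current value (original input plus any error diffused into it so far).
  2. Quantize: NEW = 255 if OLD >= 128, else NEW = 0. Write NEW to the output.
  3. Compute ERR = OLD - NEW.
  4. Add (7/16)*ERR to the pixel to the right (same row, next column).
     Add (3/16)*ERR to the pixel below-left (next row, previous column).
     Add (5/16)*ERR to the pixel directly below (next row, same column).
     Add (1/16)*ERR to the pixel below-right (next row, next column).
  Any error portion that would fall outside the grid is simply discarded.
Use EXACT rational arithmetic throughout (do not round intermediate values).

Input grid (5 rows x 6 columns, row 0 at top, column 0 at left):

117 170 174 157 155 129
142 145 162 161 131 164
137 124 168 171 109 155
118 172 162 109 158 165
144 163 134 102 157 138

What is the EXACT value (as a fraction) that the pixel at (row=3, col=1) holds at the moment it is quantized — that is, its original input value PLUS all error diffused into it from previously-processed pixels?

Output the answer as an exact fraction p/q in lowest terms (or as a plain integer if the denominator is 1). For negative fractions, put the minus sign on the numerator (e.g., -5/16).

(0,0): OLD=117 → NEW=0, ERR=117
(0,1): OLD=3539/16 → NEW=255, ERR=-541/16
(0,2): OLD=40757/256 → NEW=255, ERR=-24523/256
(0,3): OLD=471411/4096 → NEW=0, ERR=471411/4096
(0,4): OLD=13457957/65536 → NEW=255, ERR=-3253723/65536
(0,5): OLD=112490243/1048576 → NEW=0, ERR=112490243/1048576
(1,0): OLD=44089/256 → NEW=255, ERR=-21191/256
(1,1): OLD=179343/2048 → NEW=0, ERR=179343/2048
(1,2): OLD=12441531/65536 → NEW=255, ERR=-4270149/65536
(1,3): OLD=40150879/262144 → NEW=255, ERR=-26695841/262144
(1,4): OLD=1648185853/16777216 → NEW=0, ERR=1648185853/16777216
(1,5): OLD=63726982107/268435456 → NEW=255, ERR=-4724059173/268435456
(2,0): OLD=4179605/32768 → NEW=0, ERR=4179605/32768
(2,1): OLD=198997431/1048576 → NEW=255, ERR=-68389449/1048576
(2,2): OLD=1769707749/16777216 → NEW=0, ERR=1769707749/16777216
(2,3): OLD=26799573757/134217728 → NEW=255, ERR=-7425946883/134217728
(2,4): OLD=454534328439/4294967296 → NEW=0, ERR=454534328439/4294967296
(2,5): OLD=13877270037681/68719476736 → NEW=255, ERR=-3646196529999/68719476736
(3,0): OLD=2443279941/16777216 → NEW=255, ERR=-1834910139/16777216
(3,1): OLD=17652226273/134217728 → NEW=255, ERR=-16573294367/134217728
Target (3,1): original=172, with diffused error = 17652226273/134217728

Answer: 17652226273/134217728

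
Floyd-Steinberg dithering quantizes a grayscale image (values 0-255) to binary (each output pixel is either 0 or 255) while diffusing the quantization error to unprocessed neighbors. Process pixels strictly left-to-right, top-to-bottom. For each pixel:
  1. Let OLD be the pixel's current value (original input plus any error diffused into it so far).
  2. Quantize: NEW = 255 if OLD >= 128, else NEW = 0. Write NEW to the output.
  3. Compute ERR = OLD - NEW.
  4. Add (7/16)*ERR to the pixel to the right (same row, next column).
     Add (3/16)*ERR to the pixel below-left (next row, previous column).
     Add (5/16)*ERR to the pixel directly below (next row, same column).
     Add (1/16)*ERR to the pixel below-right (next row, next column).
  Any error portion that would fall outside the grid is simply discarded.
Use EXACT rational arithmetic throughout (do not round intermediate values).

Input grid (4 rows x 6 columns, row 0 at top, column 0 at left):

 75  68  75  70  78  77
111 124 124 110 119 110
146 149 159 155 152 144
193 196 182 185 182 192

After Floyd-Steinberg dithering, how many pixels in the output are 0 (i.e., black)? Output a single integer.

Answer: 11

Derivation:
(0,0): OLD=75 → NEW=0, ERR=75
(0,1): OLD=1613/16 → NEW=0, ERR=1613/16
(0,2): OLD=30491/256 → NEW=0, ERR=30491/256
(0,3): OLD=500157/4096 → NEW=0, ERR=500157/4096
(0,4): OLD=8612907/65536 → NEW=255, ERR=-8098773/65536
(0,5): OLD=24048941/1048576 → NEW=0, ERR=24048941/1048576
(1,0): OLD=39255/256 → NEW=255, ERR=-26025/256
(1,1): OLD=282721/2048 → NEW=255, ERR=-239519/2048
(1,2): OLD=9125877/65536 → NEW=255, ERR=-7585803/65536
(1,3): OLD=21441169/262144 → NEW=0, ERR=21441169/262144
(1,4): OLD=2149126611/16777216 → NEW=255, ERR=-2129063469/16777216
(1,5): OLD=14475085269/268435456 → NEW=0, ERR=14475085269/268435456
(2,0): OLD=3024571/32768 → NEW=0, ERR=3024571/32768
(2,1): OLD=130838969/1048576 → NEW=0, ERR=130838969/1048576
(2,2): OLD=3111246187/16777216 → NEW=255, ERR=-1166943893/16777216
(2,3): OLD=15985453267/134217728 → NEW=0, ERR=15985453267/134217728
(2,4): OLD=771687310073/4294967296 → NEW=255, ERR=-323529350407/4294967296
(2,5): OLD=8243865770591/68719476736 → NEW=0, ERR=8243865770591/68719476736
(3,0): OLD=4114450955/16777216 → NEW=255, ERR=-163739125/16777216
(3,1): OLD=29991020847/134217728 → NEW=255, ERR=-4234499793/134217728
(3,2): OLD=189613258749/1073741824 → NEW=255, ERR=-84190906371/1073741824
(3,3): OLD=11644104652663/68719476736 → NEW=255, ERR=-5879361915017/68719476736
(3,4): OLD=82994692101015/549755813888 → NEW=255, ERR=-57193040440425/549755813888
(3,5): OLD=1576841451152505/8796093022208 → NEW=255, ERR=-666162269510535/8796093022208
Output grid:
  Row 0: ....#.  (5 black, running=5)
  Row 1: ###.#.  (2 black, running=7)
  Row 2: ..#.#.  (4 black, running=11)
  Row 3: ######  (0 black, running=11)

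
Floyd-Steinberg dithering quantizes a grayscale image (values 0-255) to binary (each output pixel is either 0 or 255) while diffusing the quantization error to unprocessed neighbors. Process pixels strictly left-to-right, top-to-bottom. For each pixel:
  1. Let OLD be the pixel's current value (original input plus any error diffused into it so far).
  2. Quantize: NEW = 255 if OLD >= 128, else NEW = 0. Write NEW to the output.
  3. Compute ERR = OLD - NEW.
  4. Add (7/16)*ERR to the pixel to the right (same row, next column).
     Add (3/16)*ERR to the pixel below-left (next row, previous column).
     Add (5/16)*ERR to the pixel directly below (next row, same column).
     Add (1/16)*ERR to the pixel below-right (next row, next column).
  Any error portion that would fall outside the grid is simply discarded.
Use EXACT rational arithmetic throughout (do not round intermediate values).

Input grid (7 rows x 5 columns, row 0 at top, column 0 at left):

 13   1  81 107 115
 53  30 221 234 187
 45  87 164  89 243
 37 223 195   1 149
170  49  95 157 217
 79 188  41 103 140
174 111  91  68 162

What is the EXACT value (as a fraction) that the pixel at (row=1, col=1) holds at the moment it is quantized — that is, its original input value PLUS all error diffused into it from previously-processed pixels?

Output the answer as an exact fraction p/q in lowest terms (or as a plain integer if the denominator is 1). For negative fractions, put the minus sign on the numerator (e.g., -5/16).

(0,0): OLD=13 → NEW=0, ERR=13
(0,1): OLD=107/16 → NEW=0, ERR=107/16
(0,2): OLD=21485/256 → NEW=0, ERR=21485/256
(0,3): OLD=588667/4096 → NEW=255, ERR=-455813/4096
(0,4): OLD=4345949/65536 → NEW=0, ERR=4345949/65536
(1,0): OLD=14929/256 → NEW=0, ERR=14929/256
(1,1): OLD=151863/2048 → NEW=0, ERR=151863/2048
Target (1,1): original=30, with diffused error = 151863/2048

Answer: 151863/2048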